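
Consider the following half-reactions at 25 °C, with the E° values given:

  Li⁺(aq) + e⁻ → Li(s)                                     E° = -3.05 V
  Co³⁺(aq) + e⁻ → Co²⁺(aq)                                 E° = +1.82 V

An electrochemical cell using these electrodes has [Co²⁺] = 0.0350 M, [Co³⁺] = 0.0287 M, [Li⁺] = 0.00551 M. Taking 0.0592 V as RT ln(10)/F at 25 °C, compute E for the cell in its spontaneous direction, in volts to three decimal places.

Co³⁺/Co²⁺ is the cathode (higher E°), Li⁺/Li the anode: E°cell = +1.82 − (-3.05) = +4.87 V, n = 1.
Overall: Co³⁺(aq) + Li(s) → Co²⁺(aq) + Li⁺(aq)
Q = [Co²⁺]·[Li⁺] / ([Co³⁺]); log Q = -2.173.
E = E° − (0.0592/n) log Q = +4.87 − (0.0592/1)(-2.173) = +4.999 V.

+4.999 V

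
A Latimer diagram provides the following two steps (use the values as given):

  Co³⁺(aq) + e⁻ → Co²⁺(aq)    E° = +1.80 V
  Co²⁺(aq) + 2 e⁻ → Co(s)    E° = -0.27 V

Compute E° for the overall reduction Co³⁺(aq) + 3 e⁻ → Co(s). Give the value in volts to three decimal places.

+0.420 V

Since ΔG° = −nFE° is additive over sequential reductions, n₃E°₃ = n₁E°₁ + n₂E°₂.
E°₃ = (1×+1.80 + 2×-0.27) / 3 = (+1.260) / 3 = +0.420 V.
Simply averaging or adding the two E° values would be wrong; the electron-weighted sum is required.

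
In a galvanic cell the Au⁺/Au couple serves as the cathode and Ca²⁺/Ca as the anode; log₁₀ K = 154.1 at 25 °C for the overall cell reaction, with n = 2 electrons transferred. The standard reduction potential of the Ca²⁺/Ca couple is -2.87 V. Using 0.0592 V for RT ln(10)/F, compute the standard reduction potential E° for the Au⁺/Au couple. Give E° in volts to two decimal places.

+1.69 V

E°cell = (0.0592/n)·log K = (0.0592/2)(154.1) = +4.561 V.
Since Au⁺/Au is the cathode and Ca²⁺/Ca the anode, E°cell = E°(Au⁺/Au) − E°(Ca²⁺/Ca).
So E°(Au⁺/Au) = E°cell + E°(Ca²⁺/Ca) = +4.561 + (-2.87) = +1.69 V.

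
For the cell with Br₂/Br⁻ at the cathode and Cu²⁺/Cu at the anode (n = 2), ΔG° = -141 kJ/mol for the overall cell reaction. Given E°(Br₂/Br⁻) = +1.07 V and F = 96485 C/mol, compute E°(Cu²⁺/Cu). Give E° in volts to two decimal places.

E°cell = −ΔG°/(nF) = −(-141×10³)/((2)(96485)) = +0.731 V.
Since Br₂/Br⁻ is the cathode and Cu²⁺/Cu the anode, E°cell = E°(Br₂/Br⁻) − E°(Cu²⁺/Cu).
So E°(Cu²⁺/Cu) = E°(Br₂/Br⁻) − E°cell = (+1.07) − (+0.731) = +0.34 V.

+0.34 V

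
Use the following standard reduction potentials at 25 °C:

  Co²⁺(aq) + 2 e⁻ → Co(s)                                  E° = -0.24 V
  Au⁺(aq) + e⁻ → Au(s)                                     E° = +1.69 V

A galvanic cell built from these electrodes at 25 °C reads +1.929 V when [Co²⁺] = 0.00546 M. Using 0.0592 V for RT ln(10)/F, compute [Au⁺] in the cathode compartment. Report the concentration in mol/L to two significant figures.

0.071 M

Au⁺/Au is the cathode, Co²⁺/Co the anode: E°cell = +1.93 V, n = 2.
Overall reaction: 2 Au⁺(aq) + Co(s) → 2 Au(s) + Co²⁺(aq); Q = [Co²⁺]^1/[Au⁺]^2.
From E = E° − (0.0592/n) log Q: log Q = (E° − E)·n/0.0592 = (+1.93 − (+1.929))·2/0.0592 = 0.0338.
So 2·log[Au⁺] = 1·log(0.00546) − log Q = -2.2628 − (0.0338) = -2.2966; log[Au⁺] = -2.2966 / 2 = -1.1483; [Au⁺] = 10^(-1.1483) ≈ 0.071 M.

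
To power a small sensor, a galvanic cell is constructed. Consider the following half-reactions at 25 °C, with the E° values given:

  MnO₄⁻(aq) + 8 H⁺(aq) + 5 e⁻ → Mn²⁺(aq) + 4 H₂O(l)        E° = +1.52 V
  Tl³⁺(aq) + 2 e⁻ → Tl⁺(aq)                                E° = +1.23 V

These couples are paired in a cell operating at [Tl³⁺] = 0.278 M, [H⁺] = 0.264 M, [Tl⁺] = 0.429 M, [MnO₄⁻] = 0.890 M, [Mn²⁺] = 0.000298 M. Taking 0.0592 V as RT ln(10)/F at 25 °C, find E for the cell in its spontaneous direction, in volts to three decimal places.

+0.282 V

MnO₄⁻/Mn²⁺ is the cathode (higher E°), Tl³⁺/Tl⁺ the anode: E°cell = +1.52 − (+1.23) = +0.29 V, n = 10.
Overall: 2 MnO₄⁻(aq) + 16 H⁺(aq) + 5 Tl⁺(aq) → 2 Mn²⁺(aq) + 8 H₂O(l) + 5 Tl³⁺(aq)
Q = [Mn²⁺]^2·[Tl³⁺]^5 / ([MnO₄⁻]^2·[H⁺]^16·[Tl⁺]^5); log Q = 1.362.
E = E° − (0.0592/n) log Q = +0.29 − (0.0592/10)(1.362) = +0.282 V.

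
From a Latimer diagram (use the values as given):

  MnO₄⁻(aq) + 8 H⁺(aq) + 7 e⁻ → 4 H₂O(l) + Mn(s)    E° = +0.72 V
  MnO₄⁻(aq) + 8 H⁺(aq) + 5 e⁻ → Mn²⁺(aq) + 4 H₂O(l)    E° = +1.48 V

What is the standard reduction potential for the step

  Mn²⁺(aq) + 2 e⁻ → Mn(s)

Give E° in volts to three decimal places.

Sequential free energies add, so n₃E°₃ = n₁E°₁ + n₂E°₂.
With n₃ = 7, and the known step contributing 5×(+1.48) V, the unknown satisfies 2·E° = 7×(+0.72) − 5×(+1.48) = -2.360.
E° = -2.360 / 2 = -1.180 V.

-1.180 V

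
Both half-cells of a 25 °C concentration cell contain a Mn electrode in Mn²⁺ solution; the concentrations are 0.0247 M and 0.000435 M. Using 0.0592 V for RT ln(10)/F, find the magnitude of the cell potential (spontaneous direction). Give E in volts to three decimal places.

+0.052 V

For a concentration cell E°cell = 0. The 0.0247 M side is the cathode (reduction is favoured where [Mn²⁺] is higher).
With n = 2, E = −(0.0592/2) log([Mn²⁺]ₐₙ/[Mn²⁺]꜀ₐₜ) = −(0.0592/2) log(0.000435/0.0247) = −(0.0592/2)(-1.754) = +0.052 V.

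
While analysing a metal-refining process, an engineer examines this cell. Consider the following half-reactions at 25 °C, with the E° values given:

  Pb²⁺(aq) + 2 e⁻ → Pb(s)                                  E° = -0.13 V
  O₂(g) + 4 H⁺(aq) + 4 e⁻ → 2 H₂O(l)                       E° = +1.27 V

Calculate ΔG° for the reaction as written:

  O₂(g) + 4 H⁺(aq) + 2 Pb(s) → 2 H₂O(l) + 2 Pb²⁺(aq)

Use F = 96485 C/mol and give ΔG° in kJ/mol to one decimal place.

As written, O₂/H₂O is reduced (cathode) and Pb²⁺/Pb is oxidised (anode), so E°cell = (+1.27) − (-0.13) = +1.40 V.
Balancing electrons gives n = 4.
ΔG° = −nFE° = −(4)(96485)(+1.40) = -540,316 J = -540.3 kJ/mol.

-540.3 kJ/mol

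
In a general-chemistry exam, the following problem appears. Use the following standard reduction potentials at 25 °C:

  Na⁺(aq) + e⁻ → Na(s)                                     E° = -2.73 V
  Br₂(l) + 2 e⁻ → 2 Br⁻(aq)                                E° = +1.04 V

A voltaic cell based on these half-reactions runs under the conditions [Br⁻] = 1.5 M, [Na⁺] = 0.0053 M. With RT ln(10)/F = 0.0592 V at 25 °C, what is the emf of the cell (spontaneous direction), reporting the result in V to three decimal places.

+3.894 V

Br₂/Br⁻ is the cathode (higher E°), Na⁺/Na the anode: E°cell = +1.04 − (-2.73) = +3.77 V, n = 2.
Overall: Br₂(l) + 2 Na(s) → 2 Br⁻(aq) + 2 Na⁺(aq)
Q = [Br⁻]^2·[Na⁺]^2; log Q = -4.199.
E = E° − (0.0592/n) log Q = +3.77 − (0.0592/2)(-4.199) = +3.894 V.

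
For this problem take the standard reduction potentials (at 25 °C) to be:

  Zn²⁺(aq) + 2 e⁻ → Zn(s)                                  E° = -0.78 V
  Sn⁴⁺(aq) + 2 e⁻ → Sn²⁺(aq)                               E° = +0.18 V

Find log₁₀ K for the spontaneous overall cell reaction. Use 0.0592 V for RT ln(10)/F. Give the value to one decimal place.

32.4

Cathode: Sn⁴⁺/Sn²⁺; anode: Zn²⁺/Zn. E°cell = +0.96 V, n = 2.
log K = nE°cell / 0.0592 = (2)(+0.96) / 0.0592 = 32.4.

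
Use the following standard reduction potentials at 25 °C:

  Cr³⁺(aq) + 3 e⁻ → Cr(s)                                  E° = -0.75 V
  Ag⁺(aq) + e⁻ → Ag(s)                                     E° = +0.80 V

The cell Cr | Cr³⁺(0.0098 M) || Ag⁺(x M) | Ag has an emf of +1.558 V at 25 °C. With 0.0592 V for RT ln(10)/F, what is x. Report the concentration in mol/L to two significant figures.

Ag⁺/Ag is the cathode, Cr³⁺/Cr the anode: E°cell = +1.55 V, n = 3.
Overall reaction: 3 Ag⁺(aq) + Cr(s) → 3 Ag(s) + Cr³⁺(aq); Q = [Cr³⁺]^1/[Ag⁺]^3.
From E = E° − (0.0592/n) log Q: log Q = (E° − E)·n/0.0592 = (+1.55 − (+1.558))·3/0.0592 = -0.4054.
So 3·log[Ag⁺] = 1·log(0.0098) − log Q = -2.0088 − (-0.4054) = -1.6034; log[Ag⁺] = -1.6034 / 3 = -0.5345; [Ag⁺] = 10^(-0.5345) ≈ 0.29 M.

0.29 M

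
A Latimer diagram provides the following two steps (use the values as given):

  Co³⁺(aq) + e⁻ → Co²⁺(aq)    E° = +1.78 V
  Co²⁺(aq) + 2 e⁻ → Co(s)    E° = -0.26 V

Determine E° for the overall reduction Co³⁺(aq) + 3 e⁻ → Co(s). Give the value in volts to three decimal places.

Standard free energies of sequential steps add: ΔG°₃ = ΔG°₁ + ΔG°₂, so n₃E°₃ = n₁E°₁ + n₂E°₂.
E°₃ = (1×+1.78 + 2×-0.26) / 3 = (+1.260) / 3 = +0.420 V.
Simply averaging or adding the two E° values would be wrong; the electron-weighted sum is required.

+0.420 V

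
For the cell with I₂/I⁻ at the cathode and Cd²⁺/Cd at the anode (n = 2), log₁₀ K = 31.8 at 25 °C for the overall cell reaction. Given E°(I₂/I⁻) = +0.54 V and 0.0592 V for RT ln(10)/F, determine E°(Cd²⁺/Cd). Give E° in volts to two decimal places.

E°cell = (0.0592/n)·log K = (0.0592/2)(31.8) = +0.941 V.
Since I₂/I⁻ is the cathode and Cd²⁺/Cd the anode, E°cell = E°(I₂/I⁻) − E°(Cd²⁺/Cd).
So E°(Cd²⁺/Cd) = E°(I₂/I⁻) − E°cell = (+0.54) − (+0.941) = -0.40 V.

-0.40 V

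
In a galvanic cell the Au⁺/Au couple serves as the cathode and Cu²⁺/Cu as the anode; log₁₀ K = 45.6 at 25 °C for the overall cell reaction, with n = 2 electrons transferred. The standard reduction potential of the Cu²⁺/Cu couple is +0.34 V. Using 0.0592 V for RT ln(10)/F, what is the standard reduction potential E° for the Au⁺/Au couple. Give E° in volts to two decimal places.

E°cell = (0.0592/n)·log K = (0.0592/2)(45.6) = +1.350 V.
Since Au⁺/Au is the cathode and Cu²⁺/Cu the anode, E°cell = E°(Au⁺/Au) − E°(Cu²⁺/Cu).
So E°(Au⁺/Au) = E°cell + E°(Cu²⁺/Cu) = +1.350 + (+0.34) = +1.69 V.

+1.69 V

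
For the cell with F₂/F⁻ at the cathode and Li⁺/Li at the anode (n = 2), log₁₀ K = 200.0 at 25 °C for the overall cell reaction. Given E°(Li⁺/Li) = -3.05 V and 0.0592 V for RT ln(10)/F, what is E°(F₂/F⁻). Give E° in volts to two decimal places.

E°cell = (0.0592/n)·log K = (0.0592/2)(200.0) = +5.920 V.
Since F₂/F⁻ is the cathode and Li⁺/Li the anode, E°cell = E°(F₂/F⁻) − E°(Li⁺/Li).
So E°(F₂/F⁻) = E°cell + E°(Li⁺/Li) = +5.920 + (-3.05) = +2.87 V.

+2.87 V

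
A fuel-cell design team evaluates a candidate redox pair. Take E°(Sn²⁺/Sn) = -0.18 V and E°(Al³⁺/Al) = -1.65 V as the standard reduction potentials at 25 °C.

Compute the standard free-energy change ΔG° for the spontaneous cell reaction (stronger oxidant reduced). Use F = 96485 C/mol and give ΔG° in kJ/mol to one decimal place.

-851.0 kJ/mol

Sn²⁺/Sn (E° = -0.18 V) is the cathode; Al³⁺/Al (E° = -1.65 V) is the anode, so E°cell = +1.47 V.
Balancing electrons gives n = 6 (lcm of 2 and 3).
ΔG° = −nFE° = −(6)(96485)(+1.47) = -850,998 J = -851.0 kJ/mol.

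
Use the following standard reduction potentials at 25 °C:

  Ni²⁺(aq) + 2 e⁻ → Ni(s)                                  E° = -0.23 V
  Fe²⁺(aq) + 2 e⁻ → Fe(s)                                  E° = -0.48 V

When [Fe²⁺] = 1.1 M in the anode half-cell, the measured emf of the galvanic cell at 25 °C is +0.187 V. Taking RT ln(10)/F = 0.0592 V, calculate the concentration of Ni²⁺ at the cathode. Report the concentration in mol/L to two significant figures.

0.0082 M

Ni²⁺/Ni is the cathode, Fe²⁺/Fe the anode: E°cell = +0.25 V, n = 2.
Overall reaction: Ni²⁺(aq) + Fe(s) → Ni(s) + Fe²⁺(aq); Q = [Fe²⁺]^1/[Ni²⁺]^1.
From E = E° − (0.0592/n) log Q: log Q = (E° − E)·n/0.0592 = (+0.25 − (+0.187))·2/0.0592 = 2.1284.
So 1·log[Ni²⁺] = 1·log(1.1) − log Q = 0.0414 − (2.1284) = -2.0870; [Ni²⁺] = 10^(-2.0870) ≈ 0.0082 M.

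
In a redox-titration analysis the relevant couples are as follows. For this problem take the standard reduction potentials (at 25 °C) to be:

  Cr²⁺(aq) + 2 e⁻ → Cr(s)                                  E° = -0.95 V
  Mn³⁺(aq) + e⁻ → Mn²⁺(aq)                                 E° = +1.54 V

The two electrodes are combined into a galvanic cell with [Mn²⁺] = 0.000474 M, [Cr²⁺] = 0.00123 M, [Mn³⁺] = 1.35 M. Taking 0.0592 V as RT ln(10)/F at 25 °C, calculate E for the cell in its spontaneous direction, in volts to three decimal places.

+2.781 V

Mn³⁺/Mn²⁺ is the cathode (higher E°), Cr²⁺/Cr the anode: E°cell = +1.54 − (-0.95) = +2.49 V, n = 2.
Overall: 2 Mn³⁺(aq) + Cr(s) → 2 Mn²⁺(aq) + Cr²⁺(aq)
Q = [Mn²⁺]^2·[Cr²⁺] / ([Mn³⁺]^2); log Q = -9.819.
E = E° − (0.0592/n) log Q = +2.49 − (0.0592/2)(-9.819) = +2.781 V.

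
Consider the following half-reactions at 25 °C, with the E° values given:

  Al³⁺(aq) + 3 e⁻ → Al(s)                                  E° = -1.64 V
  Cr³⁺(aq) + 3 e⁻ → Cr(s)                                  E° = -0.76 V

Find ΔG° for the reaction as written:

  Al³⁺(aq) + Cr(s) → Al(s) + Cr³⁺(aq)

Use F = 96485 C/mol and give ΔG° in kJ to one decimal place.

As written, Al³⁺/Al is reduced (cathode) and Cr³⁺/Cr is oxidised (anode), so E°cell = (-1.64) − (-0.76) = -0.88 V.
Balancing electrons gives n = 3.
ΔG° = −nFE° = −(3)(96485)(-0.88) = 254,720 J = +254.7 kJ.

+254.7 kJ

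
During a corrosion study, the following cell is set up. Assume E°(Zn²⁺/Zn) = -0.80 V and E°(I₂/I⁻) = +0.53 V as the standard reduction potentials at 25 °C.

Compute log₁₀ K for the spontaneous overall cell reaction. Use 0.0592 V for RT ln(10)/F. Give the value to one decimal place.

Cathode: I₂/I⁻; anode: Zn²⁺/Zn. E°cell = +1.33 V, n = 2.
log K = nE°cell / 0.0592 = (2)(+1.33) / 0.0592 = 44.9.

44.9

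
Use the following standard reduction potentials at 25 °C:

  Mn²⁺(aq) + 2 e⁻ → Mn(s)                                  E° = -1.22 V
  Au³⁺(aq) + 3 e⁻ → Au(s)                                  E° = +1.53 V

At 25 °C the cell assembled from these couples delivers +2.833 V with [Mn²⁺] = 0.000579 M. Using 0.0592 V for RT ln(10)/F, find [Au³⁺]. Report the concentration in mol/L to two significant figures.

Au³⁺/Au is the cathode, Mn²⁺/Mn the anode: E°cell = +2.75 V, n = 6.
Overall reaction: 2 Au³⁺(aq) + 3 Mn(s) → 2 Au(s) + 3 Mn²⁺(aq); Q = [Mn²⁺]^3/[Au³⁺]^2.
From E = E° − (0.0592/n) log Q: log Q = (E° − E)·n/0.0592 = (+2.75 − (+2.833))·6/0.0592 = -8.4122.
So 2·log[Au³⁺] = 3·log(0.000579) − log Q = -9.7120 − (-8.4122) = -1.2998; log[Au³⁺] = -1.2998 / 2 = -0.6499; [Au³⁺] = 10^(-0.6499) ≈ 0.22 M.

0.22 M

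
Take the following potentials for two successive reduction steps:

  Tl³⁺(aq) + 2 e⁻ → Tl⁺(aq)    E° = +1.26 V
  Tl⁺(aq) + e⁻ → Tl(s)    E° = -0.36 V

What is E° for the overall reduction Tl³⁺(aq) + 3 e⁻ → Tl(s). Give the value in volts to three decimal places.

Since ΔG° = −nFE° is additive over sequential reductions, n₃E°₃ = n₁E°₁ + n₂E°₂.
E°₃ = (2×+1.26 + 1×-0.36) / 3 = (+2.160) / 3 = +0.720 V.

+0.720 V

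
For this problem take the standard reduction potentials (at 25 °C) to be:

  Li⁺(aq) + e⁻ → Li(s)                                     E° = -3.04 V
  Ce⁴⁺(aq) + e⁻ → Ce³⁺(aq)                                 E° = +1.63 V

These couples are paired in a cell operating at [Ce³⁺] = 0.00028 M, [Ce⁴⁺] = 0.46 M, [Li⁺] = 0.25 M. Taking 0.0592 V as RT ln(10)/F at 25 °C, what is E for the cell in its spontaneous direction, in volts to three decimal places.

+4.896 V

Ce⁴⁺/Ce³⁺ is the cathode (higher E°), Li⁺/Li the anode: E°cell = +1.63 − (-3.04) = +4.67 V, n = 1.
Overall: Ce⁴⁺(aq) + Li(s) → Ce³⁺(aq) + Li⁺(aq)
Q = [Ce³⁺]·[Li⁺] / ([Ce⁴⁺]); log Q = -3.818.
E = E° − (0.0592/n) log Q = +4.67 − (0.0592/1)(-3.818) = +4.896 V.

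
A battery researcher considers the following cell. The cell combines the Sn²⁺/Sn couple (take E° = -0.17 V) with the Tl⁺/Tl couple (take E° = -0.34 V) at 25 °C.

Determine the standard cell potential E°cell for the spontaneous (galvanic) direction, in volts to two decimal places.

+0.17 V

The Sn²⁺/Sn couple has the higher reduction potential, so it is the cathode; Tl⁺/Tl is oxidised at the anode.
E°cell = E°(cathode) − E°(anode) = (-0.17) − (-0.34) = +0.17 V.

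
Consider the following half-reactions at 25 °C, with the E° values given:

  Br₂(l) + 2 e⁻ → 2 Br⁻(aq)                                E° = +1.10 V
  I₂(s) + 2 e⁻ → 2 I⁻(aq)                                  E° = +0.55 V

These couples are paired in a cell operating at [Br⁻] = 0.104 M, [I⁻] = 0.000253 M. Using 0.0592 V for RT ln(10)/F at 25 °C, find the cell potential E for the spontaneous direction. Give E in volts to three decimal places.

+0.395 V

Br₂/Br⁻ is the cathode (higher E°), I₂/I⁻ the anode: E°cell = +1.10 − (+0.55) = +0.55 V, n = 2.
Overall: Br₂(l) + 2 I⁻(aq) → 2 Br⁻(aq) + I₂(s)
Q = [Br⁻]^2 / ([I⁻]^2); log Q = 5.228.
E = E° − (0.0592/n) log Q = +0.55 − (0.0592/2)(5.228) = +0.395 V.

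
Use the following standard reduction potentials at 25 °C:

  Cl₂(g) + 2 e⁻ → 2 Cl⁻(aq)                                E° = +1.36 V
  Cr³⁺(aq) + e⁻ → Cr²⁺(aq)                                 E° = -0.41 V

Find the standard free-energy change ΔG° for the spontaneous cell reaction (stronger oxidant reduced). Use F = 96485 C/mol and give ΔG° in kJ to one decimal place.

-341.6 kJ

Cl₂/Cl⁻ (E° = +1.36 V) is the cathode; Cr³⁺/Cr²⁺ (E° = -0.41 V) is the anode, so E°cell = +1.77 V.
Balancing electrons gives n = 2 (lcm of 2 and 1).
ΔG° = −nFE° = −(2)(96485)(+1.77) = -341,557 J = -341.6 kJ.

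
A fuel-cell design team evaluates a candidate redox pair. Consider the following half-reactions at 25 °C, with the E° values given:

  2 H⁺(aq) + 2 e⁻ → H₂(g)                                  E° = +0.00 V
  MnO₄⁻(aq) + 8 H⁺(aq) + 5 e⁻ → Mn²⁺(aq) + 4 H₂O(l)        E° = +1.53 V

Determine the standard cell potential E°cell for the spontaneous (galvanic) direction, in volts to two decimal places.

The MnO₄⁻/Mn²⁺ couple has the higher reduction potential, so it is the cathode; H⁺/H₂ is oxidised at the anode.
E°cell = E°(cathode) − E°(anode) = (+1.53) − (+0.00) = +1.53 V.

+1.53 V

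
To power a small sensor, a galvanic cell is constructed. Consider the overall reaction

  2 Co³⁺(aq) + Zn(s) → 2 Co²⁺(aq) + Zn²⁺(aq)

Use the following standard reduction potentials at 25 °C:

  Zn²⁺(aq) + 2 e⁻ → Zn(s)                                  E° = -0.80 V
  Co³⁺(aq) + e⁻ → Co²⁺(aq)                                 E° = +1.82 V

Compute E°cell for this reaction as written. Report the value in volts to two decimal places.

The Co³⁺/Co²⁺ couple has the higher reduction potential, so it is the cathode; Zn²⁺/Zn is oxidised at the anode.
E°cell = E°(cathode) − E°(anode) = (+1.82) − (-0.80) = +2.62 V.
Since E°cell > 0, the reaction is spontaneous under standard conditions.

+2.62 V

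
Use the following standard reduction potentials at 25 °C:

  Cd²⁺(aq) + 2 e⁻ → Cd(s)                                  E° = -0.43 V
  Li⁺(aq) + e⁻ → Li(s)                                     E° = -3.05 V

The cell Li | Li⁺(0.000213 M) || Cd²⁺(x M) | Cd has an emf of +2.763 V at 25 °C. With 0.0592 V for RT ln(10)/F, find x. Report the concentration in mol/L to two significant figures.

Cd²⁺/Cd is the cathode, Li⁺/Li the anode: E°cell = +2.62 V, n = 2.
Overall reaction: Cd²⁺(aq) + 2 Li(s) → Cd(s) + 2 Li⁺(aq); Q = [Li⁺]^2/[Cd²⁺]^1.
From E = E° − (0.0592/n) log Q: log Q = (E° − E)·n/0.0592 = (+2.62 − (+2.763))·2/0.0592 = -4.8311.
So 1·log[Cd²⁺] = 2·log(0.000213) − log Q = -7.3432 − (-4.8311) = -2.5121; [Cd²⁺] = 10^(-2.5121) ≈ 0.0031 M.

0.0031 M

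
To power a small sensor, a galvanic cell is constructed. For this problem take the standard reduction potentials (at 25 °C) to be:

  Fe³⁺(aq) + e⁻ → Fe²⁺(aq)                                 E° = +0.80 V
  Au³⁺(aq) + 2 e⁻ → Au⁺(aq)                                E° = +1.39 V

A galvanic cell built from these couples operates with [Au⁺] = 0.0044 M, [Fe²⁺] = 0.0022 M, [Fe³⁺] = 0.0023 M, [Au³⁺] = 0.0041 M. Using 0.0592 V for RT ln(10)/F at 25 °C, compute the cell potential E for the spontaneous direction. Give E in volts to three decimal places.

Au³⁺/Au⁺ is the cathode (higher E°), Fe³⁺/Fe²⁺ the anode: E°cell = +1.39 − (+0.80) = +0.59 V, n = 2.
Overall: Au³⁺(aq) + 2 Fe²⁺(aq) → Au⁺(aq) + 2 Fe³⁺(aq)
Q = [Au⁺]·[Fe³⁺]^2 / ([Au³⁺]·[Fe²⁺]^2); log Q = 0.069.
E = E° − (0.0592/n) log Q = +0.59 − (0.0592/2)(0.069) = +0.588 V.

+0.588 V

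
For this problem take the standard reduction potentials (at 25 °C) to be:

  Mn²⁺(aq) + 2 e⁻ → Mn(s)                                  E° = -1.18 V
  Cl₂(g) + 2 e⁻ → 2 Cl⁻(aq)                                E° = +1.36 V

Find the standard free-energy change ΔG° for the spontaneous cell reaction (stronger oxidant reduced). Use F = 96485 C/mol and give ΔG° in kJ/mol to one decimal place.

-490.1 kJ/mol

Cl₂/Cl⁻ (E° = +1.36 V) is the cathode; Mn²⁺/Mn (E° = -1.18 V) is the anode, so E°cell = +2.54 V.
Balancing electrons gives n = 2 (lcm of 2 and 2).
ΔG° = −nFE° = −(2)(96485)(+2.54) = -490,144 J = -490.1 kJ/mol.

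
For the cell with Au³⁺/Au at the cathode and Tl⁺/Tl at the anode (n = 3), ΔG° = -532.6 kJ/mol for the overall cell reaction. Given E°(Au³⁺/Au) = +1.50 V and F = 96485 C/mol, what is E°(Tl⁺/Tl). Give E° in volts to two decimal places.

E°cell = −ΔG°/(nF) = −(-532.6×10³)/((3)(96485)) = +1.840 V.
Since Au³⁺/Au is the cathode and Tl⁺/Tl the anode, E°cell = E°(Au³⁺/Au) − E°(Tl⁺/Tl).
So E°(Tl⁺/Tl) = E°(Au³⁺/Au) − E°cell = (+1.50) − (+1.840) = -0.34 V.

-0.34 V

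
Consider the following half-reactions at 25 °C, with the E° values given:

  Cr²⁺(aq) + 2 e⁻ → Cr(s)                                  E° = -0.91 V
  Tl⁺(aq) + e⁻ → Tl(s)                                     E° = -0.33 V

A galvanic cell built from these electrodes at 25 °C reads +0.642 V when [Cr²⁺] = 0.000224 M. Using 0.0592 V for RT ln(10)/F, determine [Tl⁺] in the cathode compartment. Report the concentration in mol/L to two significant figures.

0.17 M

Tl⁺/Tl is the cathode, Cr²⁺/Cr the anode: E°cell = +0.58 V, n = 2.
Overall reaction: 2 Tl⁺(aq) + Cr(s) → 2 Tl(s) + Cr²⁺(aq); Q = [Cr²⁺]^1/[Tl⁺]^2.
From E = E° − (0.0592/n) log Q: log Q = (E° − E)·n/0.0592 = (+0.58 − (+0.642))·2/0.0592 = -2.0946.
So 2·log[Tl⁺] = 1·log(0.000224) − log Q = -3.6498 − (-2.0946) = -1.5552; log[Tl⁺] = -1.5552 / 2 = -0.7776; [Tl⁺] = 10^(-0.7776) ≈ 0.17 M.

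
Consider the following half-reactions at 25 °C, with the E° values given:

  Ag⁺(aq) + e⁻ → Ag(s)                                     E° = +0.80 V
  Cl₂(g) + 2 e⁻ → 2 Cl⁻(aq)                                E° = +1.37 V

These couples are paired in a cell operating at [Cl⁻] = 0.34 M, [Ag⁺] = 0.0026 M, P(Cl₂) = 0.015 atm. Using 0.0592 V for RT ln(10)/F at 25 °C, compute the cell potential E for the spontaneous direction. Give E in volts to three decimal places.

Cl₂/Cl⁻ is the cathode (higher E°), Ag⁺/Ag the anode: E°cell = +1.37 − (+0.80) = +0.57 V, n = 2.
Overall: Cl₂(g) + 2 Ag(s) → 2 Cl⁻(aq) + 2 Ag⁺(aq)
Q = [Cl⁻]^2·[Ag⁺]^2 / (P(Cl₂)); log Q = -4.283.
E = E° − (0.0592/n) log Q = +0.57 − (0.0592/2)(-4.283) = +0.697 V.

+0.697 V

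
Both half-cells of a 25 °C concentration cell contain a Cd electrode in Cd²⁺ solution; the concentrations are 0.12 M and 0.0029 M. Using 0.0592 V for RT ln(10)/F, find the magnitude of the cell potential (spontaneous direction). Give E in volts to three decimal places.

For a concentration cell E°cell = 0. The 0.12 M side is the cathode (reduction is favoured where [Cd²⁺] is higher).
With n = 2, E = −(0.0592/2) log([Cd²⁺]ₐₙ/[Cd²⁺]꜀ₐₜ) = −(0.0592/2) log(0.0029/0.12) = −(0.0592/2)(-1.617) = +0.048 V.

+0.048 V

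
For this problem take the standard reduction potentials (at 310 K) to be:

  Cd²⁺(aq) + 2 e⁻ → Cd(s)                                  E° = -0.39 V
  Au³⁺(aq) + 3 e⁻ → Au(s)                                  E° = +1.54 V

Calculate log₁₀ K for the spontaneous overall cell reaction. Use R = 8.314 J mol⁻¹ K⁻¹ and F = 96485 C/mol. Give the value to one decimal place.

188.3

Cathode: Au³⁺/Au; anode: Cd²⁺/Cd. E°cell = (+1.54) − (-0.39) = +1.93 V, with n = 6.
ΔG° = −nFE° = −RT ln K, so ln K = nFE°/(RT) = (6)(96485)(+1.93) / ((8.314)(310)) = 433.508.
log₁₀ K = 433.508 / ln 10 = 188.3.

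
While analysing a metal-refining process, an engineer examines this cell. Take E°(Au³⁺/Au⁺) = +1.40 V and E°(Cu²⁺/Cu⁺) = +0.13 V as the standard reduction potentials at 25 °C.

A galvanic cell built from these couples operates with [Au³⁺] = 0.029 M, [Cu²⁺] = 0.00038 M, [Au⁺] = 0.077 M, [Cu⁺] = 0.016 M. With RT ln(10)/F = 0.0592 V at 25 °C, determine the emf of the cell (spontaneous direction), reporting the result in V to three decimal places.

Au³⁺/Au⁺ is the cathode (higher E°), Cu²⁺/Cu⁺ the anode: E°cell = +1.40 − (+0.13) = +1.27 V, n = 2.
Overall: Au³⁺(aq) + 2 Cu⁺(aq) → Au⁺(aq) + 2 Cu²⁺(aq)
Q = [Au⁺]·[Cu²⁺]^2 / ([Au³⁺]·[Cu⁺]^2); log Q = -2.825.
E = E° − (0.0592/n) log Q = +1.27 − (0.0592/2)(-2.825) = +1.354 V.

+1.354 V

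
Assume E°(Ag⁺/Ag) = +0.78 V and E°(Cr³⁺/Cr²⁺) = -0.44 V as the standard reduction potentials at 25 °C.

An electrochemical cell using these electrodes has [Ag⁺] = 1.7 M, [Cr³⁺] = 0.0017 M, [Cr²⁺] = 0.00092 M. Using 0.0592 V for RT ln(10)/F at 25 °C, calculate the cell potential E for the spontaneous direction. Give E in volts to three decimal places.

Ag⁺/Ag is the cathode (higher E°), Cr³⁺/Cr²⁺ the anode: E°cell = +0.78 − (-0.44) = +1.22 V, n = 1.
Overall: Ag⁺(aq) + Cr²⁺(aq) → Ag(s) + Cr³⁺(aq)
Q = [Cr³⁺] / ([Ag⁺]·[Cr²⁺]); log Q = 0.036.
E = E° − (0.0592/n) log Q = +1.22 − (0.0592/1)(0.036) = +1.218 V.

+1.218 V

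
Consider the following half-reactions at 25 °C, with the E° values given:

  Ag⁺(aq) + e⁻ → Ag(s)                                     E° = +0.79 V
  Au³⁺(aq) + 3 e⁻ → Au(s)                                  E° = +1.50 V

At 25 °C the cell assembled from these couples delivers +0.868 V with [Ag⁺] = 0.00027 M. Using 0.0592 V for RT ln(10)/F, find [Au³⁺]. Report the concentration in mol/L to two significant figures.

0.0020 M

Au³⁺/Au is the cathode, Ag⁺/Ag the anode: E°cell = +0.71 V, n = 3.
Overall reaction: Au³⁺(aq) + 3 Ag(s) → Au(s) + 3 Ag⁺(aq); Q = [Ag⁺]^3/[Au³⁺]^1.
From E = E° − (0.0592/n) log Q: log Q = (E° − E)·n/0.0592 = (+0.71 − (+0.868))·3/0.0592 = -8.0068.
So 1·log[Au³⁺] = 3·log(0.00027) − log Q = -10.7059 − (-8.0068) = -2.6991; [Au³⁺] = 10^(-2.6991) ≈ 0.0020 M.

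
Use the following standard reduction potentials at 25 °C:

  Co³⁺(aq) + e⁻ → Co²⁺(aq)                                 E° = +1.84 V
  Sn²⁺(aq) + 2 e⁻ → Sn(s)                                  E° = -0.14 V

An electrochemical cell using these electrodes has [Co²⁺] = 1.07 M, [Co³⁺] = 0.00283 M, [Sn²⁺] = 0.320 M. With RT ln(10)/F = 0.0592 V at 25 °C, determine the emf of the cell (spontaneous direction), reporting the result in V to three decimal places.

+1.842 V

Co³⁺/Co²⁺ is the cathode (higher E°), Sn²⁺/Sn the anode: E°cell = +1.84 − (-0.14) = +1.98 V, n = 2.
Overall: 2 Co³⁺(aq) + Sn(s) → 2 Co²⁺(aq) + Sn²⁺(aq)
Q = [Co²⁺]^2·[Sn²⁺] / ([Co³⁺]^2); log Q = 4.660.
E = E° − (0.0592/n) log Q = +1.98 − (0.0592/2)(4.660) = +1.842 V.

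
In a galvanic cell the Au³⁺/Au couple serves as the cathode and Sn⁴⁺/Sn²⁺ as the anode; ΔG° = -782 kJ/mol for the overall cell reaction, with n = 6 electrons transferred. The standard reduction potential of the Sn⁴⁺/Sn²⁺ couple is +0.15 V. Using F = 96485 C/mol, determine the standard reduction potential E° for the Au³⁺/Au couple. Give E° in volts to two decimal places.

+1.50 V

E°cell = −ΔG°/(nF) = −(-782×10³)/((6)(96485)) = +1.351 V.
Since Au³⁺/Au is the cathode and Sn⁴⁺/Sn²⁺ the anode, E°cell = E°(Au³⁺/Au) − E°(Sn⁴⁺/Sn²⁺).
So E°(Au³⁺/Au) = E°cell + E°(Sn⁴⁺/Sn²⁺) = +1.351 + (+0.15) = +1.50 V.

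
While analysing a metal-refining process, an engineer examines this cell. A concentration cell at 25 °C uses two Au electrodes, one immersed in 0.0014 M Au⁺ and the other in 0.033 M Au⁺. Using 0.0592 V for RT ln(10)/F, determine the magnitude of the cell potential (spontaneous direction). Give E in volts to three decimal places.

For a concentration cell E°cell = 0. The 0.033 M side is the cathode (reduction is favoured where [Au⁺] is higher).
With n = 1, E = −(0.0592/1) log([Au⁺]ₐₙ/[Au⁺]꜀ₐₜ) = −(0.0592/1) log(0.0014/0.033) = −(0.0592/1)(-1.372) = +0.081 V.

+0.081 V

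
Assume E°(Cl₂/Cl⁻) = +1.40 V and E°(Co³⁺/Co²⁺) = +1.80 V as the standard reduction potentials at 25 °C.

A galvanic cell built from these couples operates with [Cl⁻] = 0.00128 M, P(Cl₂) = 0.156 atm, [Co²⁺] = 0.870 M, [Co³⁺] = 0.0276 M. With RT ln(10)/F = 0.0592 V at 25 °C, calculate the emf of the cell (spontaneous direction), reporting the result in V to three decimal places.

Co³⁺/Co²⁺ is the cathode (higher E°), Cl₂/Cl⁻ the anode: E°cell = +1.80 − (+1.40) = +0.40 V, n = 2.
Overall: 2 Co³⁺(aq) + 2 Cl⁻(aq) → 2 Co²⁺(aq) + Cl₂(g)
Q = [Co²⁺]^2·P(Cl₂) / ([Co³⁺]^2·[Cl⁻]^2); log Q = 7.976.
E = E° − (0.0592/n) log Q = +0.40 − (0.0592/2)(7.976) = +0.164 V.

+0.164 V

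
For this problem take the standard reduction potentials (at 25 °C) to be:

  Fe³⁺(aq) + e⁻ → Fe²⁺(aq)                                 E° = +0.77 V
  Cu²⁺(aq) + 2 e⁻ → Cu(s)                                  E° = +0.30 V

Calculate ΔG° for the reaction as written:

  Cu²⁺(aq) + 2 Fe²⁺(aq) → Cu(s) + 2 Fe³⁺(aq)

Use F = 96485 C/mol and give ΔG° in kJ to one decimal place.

+90.7 kJ

As written, Cu²⁺/Cu is reduced (cathode) and Fe³⁺/Fe²⁺ is oxidised (anode), so E°cell = (+0.30) − (+0.77) = -0.47 V.
Balancing electrons gives n = 2.
ΔG° = −nFE° = −(2)(96485)(-0.47) = 90,696 J = +90.7 kJ.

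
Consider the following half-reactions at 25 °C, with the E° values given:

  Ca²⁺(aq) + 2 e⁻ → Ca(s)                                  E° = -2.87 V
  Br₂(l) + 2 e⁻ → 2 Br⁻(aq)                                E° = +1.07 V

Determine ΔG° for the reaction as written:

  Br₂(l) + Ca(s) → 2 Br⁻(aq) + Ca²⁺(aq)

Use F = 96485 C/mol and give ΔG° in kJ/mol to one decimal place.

-760.3 kJ/mol

As written, Br₂/Br⁻ is reduced (cathode) and Ca²⁺/Ca is oxidised (anode), so E°cell = (+1.07) − (-2.87) = +3.94 V.
Balancing electrons gives n = 2.
ΔG° = −nFE° = −(2)(96485)(+3.94) = -760,302 J = -760.3 kJ/mol.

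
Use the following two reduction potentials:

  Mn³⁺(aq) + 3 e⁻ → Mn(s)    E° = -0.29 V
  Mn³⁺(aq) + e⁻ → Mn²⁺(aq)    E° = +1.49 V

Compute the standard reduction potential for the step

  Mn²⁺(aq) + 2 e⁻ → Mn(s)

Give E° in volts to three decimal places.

-1.180 V

Sequential free energies add, so n₃E°₃ = n₁E°₁ + n₂E°₂.
With n₃ = 3, and the known step contributing 1×(+1.49) V, the unknown satisfies 2·E° = 3×(-0.29) − 1×(+1.49) = -2.360.
E° = -2.360 / 2 = -1.180 V.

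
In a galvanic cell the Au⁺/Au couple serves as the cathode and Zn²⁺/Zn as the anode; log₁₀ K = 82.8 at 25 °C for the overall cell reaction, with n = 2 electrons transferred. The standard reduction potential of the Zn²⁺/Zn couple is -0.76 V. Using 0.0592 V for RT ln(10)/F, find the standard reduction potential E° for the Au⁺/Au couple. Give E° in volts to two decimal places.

+1.69 V

E°cell = (0.0592/n)·log K = (0.0592/2)(82.8) = +2.451 V.
Since Au⁺/Au is the cathode and Zn²⁺/Zn the anode, E°cell = E°(Au⁺/Au) − E°(Zn²⁺/Zn).
So E°(Au⁺/Au) = E°cell + E°(Zn²⁺/Zn) = +2.451 + (-0.76) = +1.69 V.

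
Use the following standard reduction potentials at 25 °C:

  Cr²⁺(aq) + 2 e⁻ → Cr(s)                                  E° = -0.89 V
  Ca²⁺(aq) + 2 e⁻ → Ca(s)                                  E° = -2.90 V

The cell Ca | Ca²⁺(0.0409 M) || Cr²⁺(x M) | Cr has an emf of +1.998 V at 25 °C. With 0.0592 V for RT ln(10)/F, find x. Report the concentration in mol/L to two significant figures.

0.016 M

Cr²⁺/Cr is the cathode, Ca²⁺/Ca the anode: E°cell = +2.01 V, n = 2.
Overall reaction: Cr²⁺(aq) + Ca(s) → Cr(s) + Ca²⁺(aq); Q = [Ca²⁺]^1/[Cr²⁺]^1.
From E = E° − (0.0592/n) log Q: log Q = (E° − E)·n/0.0592 = (+2.01 − (+1.998))·2/0.0592 = 0.4054.
So 1·log[Cr²⁺] = 1·log(0.0409) − log Q = -1.3883 − (0.4054) = -1.7937; [Cr²⁺] = 10^(-1.7937) ≈ 0.016 M.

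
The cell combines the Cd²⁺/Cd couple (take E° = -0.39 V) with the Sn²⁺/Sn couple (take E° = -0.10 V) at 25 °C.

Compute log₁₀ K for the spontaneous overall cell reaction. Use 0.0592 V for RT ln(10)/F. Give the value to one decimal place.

9.8

Cathode: Sn²⁺/Sn; anode: Cd²⁺/Cd. E°cell = +0.29 V, n = 2.
log K = nE°cell / 0.0592 = (2)(+0.29) / 0.0592 = 9.8.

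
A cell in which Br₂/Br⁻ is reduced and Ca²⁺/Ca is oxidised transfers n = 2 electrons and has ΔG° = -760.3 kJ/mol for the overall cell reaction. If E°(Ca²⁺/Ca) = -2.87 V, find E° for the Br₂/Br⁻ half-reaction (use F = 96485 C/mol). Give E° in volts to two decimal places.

+1.07 V

E°cell = −ΔG°/(nF) = −(-760.3×10³)/((2)(96485)) = +3.940 V.
Since Br₂/Br⁻ is the cathode and Ca²⁺/Ca the anode, E°cell = E°(Br₂/Br⁻) − E°(Ca²⁺/Ca).
So E°(Br₂/Br⁻) = E°cell + E°(Ca²⁺/Ca) = +3.940 + (-2.87) = +1.07 V.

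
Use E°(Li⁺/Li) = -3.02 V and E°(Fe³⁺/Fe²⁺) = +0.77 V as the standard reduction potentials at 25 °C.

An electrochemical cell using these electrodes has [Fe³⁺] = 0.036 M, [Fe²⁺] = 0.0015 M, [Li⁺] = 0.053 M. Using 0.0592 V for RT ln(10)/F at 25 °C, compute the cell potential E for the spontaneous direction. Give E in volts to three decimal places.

+3.947 V

Fe³⁺/Fe²⁺ is the cathode (higher E°), Li⁺/Li the anode: E°cell = +0.77 − (-3.02) = +3.79 V, n = 1.
Overall: Fe³⁺(aq) + Li(s) → Fe²⁺(aq) + Li⁺(aq)
Q = [Fe²⁺]·[Li⁺] / ([Fe³⁺]); log Q = -2.656.
E = E° − (0.0592/n) log Q = +3.79 − (0.0592/1)(-2.656) = +3.947 V.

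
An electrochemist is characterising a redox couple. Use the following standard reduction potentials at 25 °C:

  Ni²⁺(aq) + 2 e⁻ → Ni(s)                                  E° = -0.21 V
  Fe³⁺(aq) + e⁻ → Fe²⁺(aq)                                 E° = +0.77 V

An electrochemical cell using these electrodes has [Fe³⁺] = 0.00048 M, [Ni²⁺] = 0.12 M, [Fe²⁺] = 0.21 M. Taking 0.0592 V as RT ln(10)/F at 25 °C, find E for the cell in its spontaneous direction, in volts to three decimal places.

+0.851 V

Fe³⁺/Fe²⁺ is the cathode (higher E°), Ni²⁺/Ni the anode: E°cell = +0.77 − (-0.21) = +0.98 V, n = 2.
Overall: 2 Fe³⁺(aq) + Ni(s) → 2 Fe²⁺(aq) + Ni²⁺(aq)
Q = [Fe²⁺]^2·[Ni²⁺] / ([Fe³⁺]^2); log Q = 4.361.
E = E° − (0.0592/n) log Q = +0.98 − (0.0592/2)(4.361) = +0.851 V.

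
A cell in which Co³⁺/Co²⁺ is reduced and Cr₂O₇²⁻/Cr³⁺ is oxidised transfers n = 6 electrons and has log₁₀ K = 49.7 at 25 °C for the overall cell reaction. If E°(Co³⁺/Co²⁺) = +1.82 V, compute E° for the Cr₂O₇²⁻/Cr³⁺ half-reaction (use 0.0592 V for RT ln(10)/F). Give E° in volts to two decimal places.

+1.33 V

E°cell = (0.0592/n)·log K = (0.0592/6)(49.7) = +0.490 V.
Since Co³⁺/Co²⁺ is the cathode and Cr₂O₇²⁻/Cr³⁺ the anode, E°cell = E°(Co³⁺/Co²⁺) − E°(Cr₂O₇²⁻/Cr³⁺).
So E°(Cr₂O₇²⁻/Cr³⁺) = E°(Co³⁺/Co²⁺) − E°cell = (+1.82) − (+0.490) = +1.33 V.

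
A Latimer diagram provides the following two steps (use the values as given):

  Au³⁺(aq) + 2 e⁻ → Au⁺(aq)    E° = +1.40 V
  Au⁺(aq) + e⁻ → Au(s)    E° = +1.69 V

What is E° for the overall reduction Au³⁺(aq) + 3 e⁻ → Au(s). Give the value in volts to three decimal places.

+1.497 V

Standard free energies of sequential steps add: ΔG°₃ = ΔG°₁ + ΔG°₂, so n₃E°₃ = n₁E°₁ + n₂E°₂.
E°₃ = (2×+1.40 + 1×+1.69) / 3 = (+4.490) / 3 = +1.497 V.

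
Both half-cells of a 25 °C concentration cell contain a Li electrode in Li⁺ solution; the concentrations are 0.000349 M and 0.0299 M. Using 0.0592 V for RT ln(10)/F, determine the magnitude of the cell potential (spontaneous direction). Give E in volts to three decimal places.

For a concentration cell E°cell = 0. The 0.0299 M side is the cathode (reduction is favoured where [Li⁺] is higher).
With n = 1, E = −(0.0592/1) log([Li⁺]ₐₙ/[Li⁺]꜀ₐₜ) = −(0.0592/1) log(0.000349/0.0299) = −(0.0592/1)(-1.933) = +0.114 V.

+0.114 V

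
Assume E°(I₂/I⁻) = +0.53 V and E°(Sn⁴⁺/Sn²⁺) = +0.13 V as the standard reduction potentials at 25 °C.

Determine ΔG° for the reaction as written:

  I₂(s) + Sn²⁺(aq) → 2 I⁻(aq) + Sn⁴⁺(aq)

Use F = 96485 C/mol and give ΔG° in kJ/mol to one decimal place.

-77.2 kJ/mol

As written, I₂/I⁻ is reduced (cathode) and Sn⁴⁺/Sn²⁺ is oxidised (anode), so E°cell = (+0.53) − (+0.13) = +0.40 V.
Balancing electrons gives n = 2.
ΔG° = −nFE° = −(2)(96485)(+0.40) = -77,188 J = -77.2 kJ/mol.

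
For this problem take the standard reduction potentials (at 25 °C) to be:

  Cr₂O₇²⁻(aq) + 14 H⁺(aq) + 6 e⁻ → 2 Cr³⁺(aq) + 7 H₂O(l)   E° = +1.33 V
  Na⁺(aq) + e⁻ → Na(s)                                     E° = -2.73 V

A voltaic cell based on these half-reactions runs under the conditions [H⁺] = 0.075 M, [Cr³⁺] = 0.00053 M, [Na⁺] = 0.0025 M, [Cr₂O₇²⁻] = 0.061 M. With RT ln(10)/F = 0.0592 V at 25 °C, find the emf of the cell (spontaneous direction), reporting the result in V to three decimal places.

+4.111 V

Cr₂O₇²⁻/Cr³⁺ is the cathode (higher E°), Na⁺/Na the anode: E°cell = +1.33 − (-2.73) = +4.06 V, n = 6.
Overall: Cr₂O₇²⁻(aq) + 14 H⁺(aq) + 6 Na(s) → 2 Cr³⁺(aq) + 7 H₂O(l) + 6 Na⁺(aq)
Q = [Cr³⁺]^2·[Na⁺]^6 / ([Cr₂O₇²⁻]·[H⁺]^14); log Q = -5.200.
E = E° − (0.0592/n) log Q = +4.06 − (0.0592/6)(-5.200) = +4.111 V.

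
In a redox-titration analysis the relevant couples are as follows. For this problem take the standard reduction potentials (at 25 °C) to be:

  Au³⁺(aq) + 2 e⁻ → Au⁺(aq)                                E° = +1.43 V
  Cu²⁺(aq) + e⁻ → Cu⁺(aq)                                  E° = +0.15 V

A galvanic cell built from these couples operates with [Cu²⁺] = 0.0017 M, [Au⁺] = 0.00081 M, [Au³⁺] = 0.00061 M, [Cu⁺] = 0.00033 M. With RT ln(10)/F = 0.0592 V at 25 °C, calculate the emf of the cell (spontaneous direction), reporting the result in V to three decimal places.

+1.234 V

Au³⁺/Au⁺ is the cathode (higher E°), Cu²⁺/Cu⁺ the anode: E°cell = +1.43 − (+0.15) = +1.28 V, n = 2.
Overall: Au³⁺(aq) + 2 Cu⁺(aq) → Au⁺(aq) + 2 Cu²⁺(aq)
Q = [Au⁺]·[Cu²⁺]^2 / ([Au³⁺]·[Cu⁺]^2); log Q = 1.547.
E = E° − (0.0592/n) log Q = +1.28 − (0.0592/2)(1.547) = +1.234 V.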